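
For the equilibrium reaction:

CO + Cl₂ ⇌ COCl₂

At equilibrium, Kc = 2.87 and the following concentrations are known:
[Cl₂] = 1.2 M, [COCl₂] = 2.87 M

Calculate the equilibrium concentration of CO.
[CO] = 0.8333 M

Kc = ([COCl₂]) / ([CO] × [Cl₂]) = 2.87
[CO]^1 = (product terms)/(Kc · other reactant terms) = 2.87 / (2.87 · 1.2) = 0.83333
[CO] = 0.8333 M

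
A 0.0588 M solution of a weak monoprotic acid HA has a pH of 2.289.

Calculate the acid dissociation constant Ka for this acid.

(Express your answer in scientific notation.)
K_a = 4.92e-04

[H⁺] = 10^(−pH) = 10^(−2.289) = 5.140e-03 M. For HA ⇌ H⁺ + A⁻, Ka = x²/(C − x) = (5.140e-03)²/(0.0588 − 5.140e-03) = 4.92e-04.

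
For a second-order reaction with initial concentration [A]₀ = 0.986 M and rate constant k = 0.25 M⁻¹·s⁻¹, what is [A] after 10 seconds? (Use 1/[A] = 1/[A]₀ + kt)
0.2846 M

1/[A] = 1/[A]₀ + k·t = 1/0.986 + (0.25)·(10) = 1.0142 + 2.5000 = 3.5142
[A] = 1/3.5142 = 0.2846 M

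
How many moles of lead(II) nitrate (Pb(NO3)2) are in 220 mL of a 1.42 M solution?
Moles = Molarity × Volume (L)
Moles = 1.42 M × 0.22 L = 0.3124 mol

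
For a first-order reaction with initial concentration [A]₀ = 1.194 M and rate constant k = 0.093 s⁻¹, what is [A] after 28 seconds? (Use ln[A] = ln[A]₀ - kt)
0.0883 M

ln[A] = ln[A]₀ - k·t = ln(1.194) - (0.093)·(28) = 0.1773 - 2.6040 = -2.4267
[A] = e^(-2.4267) = 0.0883 M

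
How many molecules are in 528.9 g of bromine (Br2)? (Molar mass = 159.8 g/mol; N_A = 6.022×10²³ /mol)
Moles = 528.9 g ÷ 159.8 g/mol = 3.30976 mol
Molecules = 3.30976 mol × 6.022×10²³ /mol = 1.993e+24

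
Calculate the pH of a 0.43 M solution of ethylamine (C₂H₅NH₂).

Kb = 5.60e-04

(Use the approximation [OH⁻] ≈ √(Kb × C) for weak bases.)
pH = 12.19

[OH⁻] = √(Kb × C) = √(5.60e-04 × 0.43) = 1.5518e-02. pOH = 1.81, pH = 14 - pOH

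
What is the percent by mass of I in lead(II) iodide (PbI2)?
Mass of I in formula = 126.9 × 2 = 253.8 g/mol
Molar mass = 461.0 g/mol
% I = (253.8/461.0) × 100% = 55.05%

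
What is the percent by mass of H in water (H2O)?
Mass of H in formula = 1.008 × 2 = 2.016 g/mol
Molar mass = 18.02 g/mol
% H = (2.016/18.02) × 100% = 11.19%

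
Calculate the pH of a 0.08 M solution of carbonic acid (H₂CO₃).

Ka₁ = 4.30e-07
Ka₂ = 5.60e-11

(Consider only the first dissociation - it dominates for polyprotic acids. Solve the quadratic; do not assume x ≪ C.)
pH = 3.73

x² + Ka₁·x − Ka₁·C = 0 with Ka₁ = 4.30e-07, C = 0.08.
x = (−Ka₁ + √(Ka₁² + 4·Ka₁·C))/2 = 1.8526e-04 M, so pH = 3.73.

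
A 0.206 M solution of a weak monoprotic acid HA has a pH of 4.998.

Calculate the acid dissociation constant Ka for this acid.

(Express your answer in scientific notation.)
K_a = 4.90e-10

[H⁺] = 10^(−pH) = 10^(−4.998) = 1.005e-05 M. For HA ⇌ H⁺ + A⁻, Ka = x²/(C − x) = (1.005e-05)²/(0.206 − 1.005e-05) = 4.90e-10.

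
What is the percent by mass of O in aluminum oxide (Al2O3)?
Mass of O in formula = 16.0 × 3 = 48 g/mol
Molar mass = 101.96 g/mol
% O = (48/101.96) × 100% = 47.08%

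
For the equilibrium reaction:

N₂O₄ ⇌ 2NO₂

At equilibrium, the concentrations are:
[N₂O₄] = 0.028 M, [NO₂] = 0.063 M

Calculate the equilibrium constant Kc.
K_c = 0.1418

Kc = ([NO₂]^2) / ([N₂O₄])
   = ((0.063)^2) / ((0.028))
   = 0.003969 / 0.028 = 0.1418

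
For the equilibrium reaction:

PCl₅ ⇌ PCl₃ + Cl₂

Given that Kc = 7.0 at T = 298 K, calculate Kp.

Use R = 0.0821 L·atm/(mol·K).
K_p = 171.2606

Δn = (moles gaseous products) − (moles gaseous reactants) = 1
T = 298 K; RT = 0.0821 × 298 = 24.4658
Kp = Kc·(RT)^Δn = 7.0 × (24.4658)^1 = 7.0 × 24.4658 = 171.2606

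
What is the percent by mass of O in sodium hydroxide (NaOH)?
Mass of O in formula = 16.0 × 1 = 16 g/mol
Molar mass = 40.0 g/mol
% O = (16/40.0) × 100% = 40.00%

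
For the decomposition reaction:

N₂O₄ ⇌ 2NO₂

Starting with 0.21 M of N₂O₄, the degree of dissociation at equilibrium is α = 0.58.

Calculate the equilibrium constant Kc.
K_c = 0.6728

x = α·[A]₀ = 0.58 × 0.21 = 0.1218 M dissociated.
At eq: [N₂O₄] = 0.21 − 0.1218 = 0.0882 M; [NO₂] = 2x = 0.2436 M.
Kc = [NO₂]²/[N₂O₄] = (0.2436)²/0.0882 = 0.6728.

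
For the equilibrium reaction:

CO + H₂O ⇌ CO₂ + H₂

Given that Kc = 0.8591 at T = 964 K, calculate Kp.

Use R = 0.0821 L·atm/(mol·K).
K_p = 0.8591

Δn = (moles gaseous products) − (moles gaseous reactants) = 0
T = 964 K; RT = 0.0821 × 964 = 79.1444
Kp = Kc·(RT)^Δn = 0.8591 × (79.1444)^0 = 0.8591 × 1 = 0.8591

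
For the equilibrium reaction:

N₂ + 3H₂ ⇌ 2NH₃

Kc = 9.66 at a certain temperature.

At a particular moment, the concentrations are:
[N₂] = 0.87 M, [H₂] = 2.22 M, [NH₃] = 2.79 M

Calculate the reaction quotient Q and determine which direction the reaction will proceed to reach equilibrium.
Q = 0.818, Q < K, reaction proceeds forward (toward products)

Q = ([NH₃]^2) / ([N₂] × [H₂]^3)
  = ((2.79)^2) / ((0.87)·(2.22)^3) = 7.7841/9.5187 = 0.8178
Since Q = 0.8178 < Kc = 9.66, the reaction proceeds forward (toward products) to reach equilibrium.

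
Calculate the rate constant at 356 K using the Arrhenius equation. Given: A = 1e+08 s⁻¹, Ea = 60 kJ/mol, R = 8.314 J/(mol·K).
1.57e-01 s⁻¹

k = A·exp(-Ea/(R·T)) = 1e+08·exp(-60000/(8.314·356)) = 1e+08·exp(-20.2717) = 1e+08·1.5707e-09 = 1.57e-01 s⁻¹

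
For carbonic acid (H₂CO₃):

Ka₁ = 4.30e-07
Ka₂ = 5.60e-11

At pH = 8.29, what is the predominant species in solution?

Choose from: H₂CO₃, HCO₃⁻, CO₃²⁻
HCO₃⁻

pKa1 = 6.37, pKa2 = 10.25. Each pKa is the crossover between adjacent species; pH = 8.29 lies in the region where HCO₃⁻ predominates.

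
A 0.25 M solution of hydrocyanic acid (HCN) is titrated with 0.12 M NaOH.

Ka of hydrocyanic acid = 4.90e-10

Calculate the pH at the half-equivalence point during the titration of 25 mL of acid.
pH = pKa = 9.31

At the half-equivalence point, [HA] = [A⁻], so by Henderson–Hasselbalch pH = pKa + log(1) = pKa.
pKa = −log(4.90e-10) = 9.31.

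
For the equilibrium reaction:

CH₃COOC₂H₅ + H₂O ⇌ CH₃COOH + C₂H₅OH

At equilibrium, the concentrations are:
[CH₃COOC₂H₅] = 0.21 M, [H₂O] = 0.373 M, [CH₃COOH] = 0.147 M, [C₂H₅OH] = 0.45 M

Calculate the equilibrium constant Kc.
K_c = 0.8445

Kc = ([CH₃COOH] × [C₂H₅OH]) / ([CH₃COOC₂H₅] × [H₂O])
   = ((0.147)·(0.45)) / ((0.21)·(0.373))
   = 0.06615 / 0.07833 = 0.8445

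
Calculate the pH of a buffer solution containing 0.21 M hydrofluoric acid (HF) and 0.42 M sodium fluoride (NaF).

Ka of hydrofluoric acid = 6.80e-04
pH = 3.47

pKa = -log(6.80e-04) = 3.17. pH = pKa + log([A⁻]/[HA]) = 3.17 + log(0.42/0.21)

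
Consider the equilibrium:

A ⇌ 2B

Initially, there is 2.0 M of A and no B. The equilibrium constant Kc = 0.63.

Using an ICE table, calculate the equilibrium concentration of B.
[B] = 0.976 M

ICE: [A] = 2.0 − x, [B] = 2x.
Kc = (2x)²/(2.0 − x) = 0.63 ⇒ 4x² + 0.63x − 1.26 = 0.
x = (−0.63 + √(0.63² + 4·4·1.26))/(2·4) = (−0.63 + √20.557)/8 = 0.488.
[B] = 2x = 0.976 M.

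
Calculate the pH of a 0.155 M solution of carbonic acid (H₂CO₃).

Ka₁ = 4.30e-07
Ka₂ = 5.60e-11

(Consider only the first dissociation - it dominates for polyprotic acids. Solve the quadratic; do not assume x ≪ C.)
pH = 3.59

x² + Ka₁·x − Ka₁·C = 0 with Ka₁ = 4.30e-07, C = 0.155.
x = (−Ka₁ + √(Ka₁² + 4·Ka₁·C))/2 = 2.5795e-04 M, so pH = 3.59.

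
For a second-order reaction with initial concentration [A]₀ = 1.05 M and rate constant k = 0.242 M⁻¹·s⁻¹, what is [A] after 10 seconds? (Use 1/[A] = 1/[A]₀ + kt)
0.2965 M

1/[A] = 1/[A]₀ + k·t = 1/1.05 + (0.242)·(10) = 0.9524 + 2.4200 = 3.3724
[A] = 1/3.3724 = 0.2965 M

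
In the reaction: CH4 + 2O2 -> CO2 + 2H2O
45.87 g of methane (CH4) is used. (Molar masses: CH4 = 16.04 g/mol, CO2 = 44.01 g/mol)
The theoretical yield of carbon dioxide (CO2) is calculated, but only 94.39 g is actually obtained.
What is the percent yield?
Moles of CH4 = 45.87 g ÷ 16.04 g/mol = 2.85973 mol
Mole ratio: 1 mol CO2 / 1 mol CH4
Moles of CO2 = 2.85973 × (1/1) = 2.85973 mol
Theoretical yield = 2.85973 mol × 44.01 g/mol = 125.86 g
Actual yield = 94.39 g
Percent yield = (94.39 / 125.86) × 100% = 75.0%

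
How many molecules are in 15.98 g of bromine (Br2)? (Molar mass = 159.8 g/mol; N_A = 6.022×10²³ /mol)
Moles = 15.98 g ÷ 159.8 g/mol = 0.1 mol
Molecules = 0.1 mol × 6.022×10²³ /mol = 6.022e+22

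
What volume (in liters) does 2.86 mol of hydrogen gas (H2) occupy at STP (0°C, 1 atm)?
At STP, 1 mol of gas occupies 22.4 L
Volume = 2.86 mol × 22.4 L/mol = 64.06 L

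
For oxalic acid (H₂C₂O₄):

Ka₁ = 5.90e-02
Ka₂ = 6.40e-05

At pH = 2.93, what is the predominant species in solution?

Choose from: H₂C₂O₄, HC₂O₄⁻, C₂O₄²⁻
HC₂O₄⁻

pKa1 = 1.23, pKa2 = 4.19. Each pKa is the crossover between adjacent species; pH = 2.93 lies in the region where HC₂O₄⁻ predominates.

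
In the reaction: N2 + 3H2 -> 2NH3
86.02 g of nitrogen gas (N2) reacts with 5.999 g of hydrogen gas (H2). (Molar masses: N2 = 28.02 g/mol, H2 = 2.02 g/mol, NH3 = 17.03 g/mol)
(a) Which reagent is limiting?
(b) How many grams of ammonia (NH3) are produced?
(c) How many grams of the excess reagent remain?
(a) H2, (b) 33.72 g, (c) 58.28 g

Moles of N2 = 86.02 g ÷ 28.02 g/mol = 3.06995 mol
Moles of H2 = 5.999 g ÷ 2.02 g/mol = 2.9698 mol
Moles ÷ coefficient: N2: 3.06995/1 = 3.07, H2: 2.9698/3 = 0.9899
(a) H2 has the smaller value, so H2 is the limiting reagent.
(b) Moles of NH3 = 2.9698 mol H2 × (2/3) = 1.97987 mol; mass = 1.97987 mol × 17.03 g/mol = 33.72 g
(c) N2 consumed = 2.9698 × (1/3) = 0.989934 mol; remaining = 3.06995 − 0.989934 = 2.08002 mol; mass = 2.08002 mol × 28.02 g/mol = 58.28 g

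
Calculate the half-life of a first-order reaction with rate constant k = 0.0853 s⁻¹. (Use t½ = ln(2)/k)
8.13 s

t½ = ln(2)/k = 0.6931/0.0853 = 8.13 s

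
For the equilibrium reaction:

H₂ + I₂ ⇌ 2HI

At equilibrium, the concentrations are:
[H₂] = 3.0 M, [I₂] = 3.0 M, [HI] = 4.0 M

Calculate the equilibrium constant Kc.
K_c = 1.7778

Kc = ([HI]^2) / ([H₂] × [I₂])
   = ((4.0)^2) / ((3.0)·(3.0))
   = 16 / 9 = 1.7778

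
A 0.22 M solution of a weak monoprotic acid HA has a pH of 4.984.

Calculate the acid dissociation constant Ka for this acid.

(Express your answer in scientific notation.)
K_a = 4.89e-10

[H⁺] = 10^(−pH) = 10^(−4.984) = 1.038e-05 M. For HA ⇌ H⁺ + A⁻, Ka = x²/(C − x) = (1.038e-05)²/(0.22 − 1.038e-05) = 4.89e-10.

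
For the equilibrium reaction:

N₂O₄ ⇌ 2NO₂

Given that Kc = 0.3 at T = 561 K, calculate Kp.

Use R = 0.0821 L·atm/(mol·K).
K_p = 13.8174

Δn = (moles gaseous products) − (moles gaseous reactants) = 1
T = 561 K; RT = 0.0821 × 561 = 46.0581
Kp = Kc·(RT)^Δn = 0.3 × (46.0581)^1 = 0.3 × 46.0581 = 13.8174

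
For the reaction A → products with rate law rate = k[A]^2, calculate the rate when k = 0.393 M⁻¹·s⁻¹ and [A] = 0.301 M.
0.03561 M/s

rate = k·[A]^2 = 0.393·(0.301)^2 = 0.393·0.090601 = 0.03561 M/s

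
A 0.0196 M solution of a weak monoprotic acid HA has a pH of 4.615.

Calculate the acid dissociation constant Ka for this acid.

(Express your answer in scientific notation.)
K_a = 3.01e-08

[H⁺] = 10^(−pH) = 10^(−4.615) = 2.427e-05 M. For HA ⇌ H⁺ + A⁻, Ka = x²/(C − x) = (2.427e-05)²/(0.0196 − 2.427e-05) = 3.01e-08.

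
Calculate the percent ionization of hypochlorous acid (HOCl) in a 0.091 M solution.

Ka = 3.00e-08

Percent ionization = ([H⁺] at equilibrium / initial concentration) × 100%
Percent ionization = 0.0574%

Let x = [H⁺]. Ka = x²/(C - x) ⇒ x² + (3.00e-08)x - (3.00e-08)(0.091) = 0. x = 5.2234e-05. Percent = (5.2234e-05/0.091) × 100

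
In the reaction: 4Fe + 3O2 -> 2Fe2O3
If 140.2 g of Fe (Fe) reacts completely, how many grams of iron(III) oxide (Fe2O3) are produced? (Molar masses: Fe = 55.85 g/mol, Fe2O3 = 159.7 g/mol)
Moles of Fe = 140.2 g ÷ 55.85 g/mol = 2.5103 mol
Mole ratio: 2 mol Fe2O3 / 4 mol Fe
Moles of Fe2O3 = 2.5103 × (2/4) = 1.25515 mol
Mass of Fe2O3 = 1.25515 mol × 159.7 g/mol = 200.4 g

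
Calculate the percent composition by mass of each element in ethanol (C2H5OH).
C: 52.14%, H: 13.13%, O: 34.73%

Molar mass of C2H5OH = 46.07 g/mol
% C = (2 × 12.01) / 46.07 × 100% = 24.02 / 46.07 × 100% = 52.14%
% H = (6 × 1.008) / 46.07 × 100% = 6.048 / 46.07 × 100% = 13.13%
% O = (1 × 16.0) / 46.07 × 100% = 16 / 46.07 × 100% = 34.73%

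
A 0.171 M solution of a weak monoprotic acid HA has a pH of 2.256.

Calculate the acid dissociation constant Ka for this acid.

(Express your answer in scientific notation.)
K_a = 1.86e-04

[H⁺] = 10^(−pH) = 10^(−2.256) = 5.546e-03 M. For HA ⇌ H⁺ + A⁻, Ka = x²/(C − x) = (5.546e-03)²/(0.171 − 5.546e-03) = 1.86e-04.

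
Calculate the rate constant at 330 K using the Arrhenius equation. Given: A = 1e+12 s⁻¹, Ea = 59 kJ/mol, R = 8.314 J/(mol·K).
4.58e+02 s⁻¹

k = A·exp(-Ea/(R·T)) = 1e+12·exp(-59000/(8.314·330)) = 1e+12·exp(-21.5044) = 1e+12·4.5787e-10 = 4.58e+02 s⁻¹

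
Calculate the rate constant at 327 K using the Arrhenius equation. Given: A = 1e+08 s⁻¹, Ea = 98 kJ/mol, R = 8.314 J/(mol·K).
2.21e-08 s⁻¹

k = A·exp(-Ea/(R·T)) = 1e+08·exp(-98000/(8.314·327)) = 1e+08·exp(-36.0469) = 1e+08·2.2132e-16 = 2.21e-08 s⁻¹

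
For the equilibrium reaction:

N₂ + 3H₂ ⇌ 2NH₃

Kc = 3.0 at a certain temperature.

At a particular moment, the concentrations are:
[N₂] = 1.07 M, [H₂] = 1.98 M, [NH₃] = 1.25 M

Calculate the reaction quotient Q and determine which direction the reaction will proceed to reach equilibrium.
Q = 0.188, Q < K, reaction proceeds forward (toward products)

Q = ([NH₃]^2) / ([N₂] × [H₂]^3)
  = ((1.25)^2) / ((1.07)·(1.98)^3) = 1.5625/8.3058 = 0.1881
Since Q = 0.1881 < Kc = 3.0, the reaction proceeds forward (toward products) to reach equilibrium.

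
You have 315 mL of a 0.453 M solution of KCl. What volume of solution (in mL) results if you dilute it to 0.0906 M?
Using M₁V₁ = M₂V₂:
0.453 × 315 = 0.0906 × V₂
V₂ = (0.453 × 315) / 0.0906 = 1575 mL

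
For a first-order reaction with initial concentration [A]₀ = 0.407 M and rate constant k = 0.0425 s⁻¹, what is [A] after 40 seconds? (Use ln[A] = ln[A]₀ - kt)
0.0744 M

ln[A] = ln[A]₀ - k·t = ln(0.407) - (0.0425)·(40) = -0.8989 - 1.7000 = -2.5989
[A] = e^(-2.5989) = 0.0744 M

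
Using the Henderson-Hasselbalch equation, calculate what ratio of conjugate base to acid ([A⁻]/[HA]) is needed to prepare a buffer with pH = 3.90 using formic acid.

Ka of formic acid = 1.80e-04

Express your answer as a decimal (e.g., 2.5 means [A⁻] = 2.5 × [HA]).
[A⁻]/[HA] = 1.430

pKa = −log(1.80e-04) = 3.7447. pH = pKa + log([A⁻]/[HA]). 3.90 = 3.7447 + log(ratio). log(ratio) = 3.90 − 3.7447 = 0.1553. ratio = 10^(0.1553) = 1.430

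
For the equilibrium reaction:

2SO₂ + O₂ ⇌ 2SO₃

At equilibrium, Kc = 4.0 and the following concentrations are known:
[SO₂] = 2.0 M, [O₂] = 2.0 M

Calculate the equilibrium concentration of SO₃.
[SO₃] = 5.6569 M

Kc = ([SO₃]^2) / ([SO₂]^2 × [O₂]) = 4.0
[SO₃]^2 = Kc · (reactant terms)/(other product terms) = 4.0 · 8 / 1 = 32
[SO₃] = (32)^(1/2) = 5.6569 M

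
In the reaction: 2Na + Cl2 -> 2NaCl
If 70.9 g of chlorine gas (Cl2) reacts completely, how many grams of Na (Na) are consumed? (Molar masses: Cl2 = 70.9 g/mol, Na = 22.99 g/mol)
Moles of Cl2 = 70.9 g ÷ 70.9 g/mol = 1 mol
Mole ratio: 2 mol Na / 1 mol Cl2
Moles of Na = 1 × (2/1) = 2 mol
Mass of Na = 2 mol × 22.99 g/mol = 45.98 g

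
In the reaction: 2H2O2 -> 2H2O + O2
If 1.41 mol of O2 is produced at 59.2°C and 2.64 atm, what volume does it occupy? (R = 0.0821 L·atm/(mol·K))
T = 59.2°C + 273.15 = 332.35 K
V = nRT/P = (1.41 × 0.0821 × 332.35) / 2.64
V = 14.57 L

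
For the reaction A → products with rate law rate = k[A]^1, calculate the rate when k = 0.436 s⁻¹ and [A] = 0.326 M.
0.1421 M/s

rate = k·[A]^1 = 0.436·(0.326)^1 = 0.436·0.326 = 0.1421 M/s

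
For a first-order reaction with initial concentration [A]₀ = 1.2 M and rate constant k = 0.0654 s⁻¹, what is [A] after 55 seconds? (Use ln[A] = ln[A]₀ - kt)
0.0329 M

ln[A] = ln[A]₀ - k·t = ln(1.2) - (0.0654)·(55) = 0.1823 - 3.5970 = -3.4147
[A] = e^(-3.4147) = 0.0329 M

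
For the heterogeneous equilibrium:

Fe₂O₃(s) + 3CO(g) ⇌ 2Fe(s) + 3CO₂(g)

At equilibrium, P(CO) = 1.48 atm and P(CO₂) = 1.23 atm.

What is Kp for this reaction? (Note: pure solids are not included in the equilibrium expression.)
K_p = 0.574

Solids (Fe₂O₃, Fe) are excluded.
Kp = P(CO₂)³/P(CO)³ = (1.23)³/(1.48)³ = 1.861/3.242 = 0.574.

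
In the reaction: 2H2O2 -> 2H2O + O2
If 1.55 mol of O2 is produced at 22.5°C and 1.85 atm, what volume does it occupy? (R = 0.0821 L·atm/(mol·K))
T = 22.5°C + 273.15 = 295.65 K
V = nRT/P = (1.55 × 0.0821 × 295.65) / 1.85
V = 20.34 L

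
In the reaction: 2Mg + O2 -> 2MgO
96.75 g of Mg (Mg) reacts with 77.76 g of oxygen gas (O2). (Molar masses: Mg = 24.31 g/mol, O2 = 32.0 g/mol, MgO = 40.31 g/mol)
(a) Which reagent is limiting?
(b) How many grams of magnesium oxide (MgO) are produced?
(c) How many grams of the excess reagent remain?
(a) Mg, (b) 160.4 g, (c) 14.08 g

Moles of Mg = 96.75 g ÷ 24.31 g/mol = 3.97984 mol
Moles of O2 = 77.76 g ÷ 32.0 g/mol = 2.43 mol
Moles ÷ coefficient: Mg: 3.97984/2 = 1.99, O2: 2.43/1 = 2.43
(a) Mg has the smaller value, so Mg is the limiting reagent.
(b) Moles of MgO = 3.97984 mol Mg × (2/2) = 3.97984 mol; mass = 3.97984 mol × 40.31 g/mol = 160.4 g
(c) O2 consumed = 3.97984 × (1/2) = 1.98992 mol; remaining = 2.43 − 1.98992 = 0.440078 mol; mass = 0.440078 mol × 32.0 g/mol = 14.08 g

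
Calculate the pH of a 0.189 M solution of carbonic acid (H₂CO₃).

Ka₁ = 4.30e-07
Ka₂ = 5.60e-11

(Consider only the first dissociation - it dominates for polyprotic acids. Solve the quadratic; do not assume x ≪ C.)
pH = 3.55

x² + Ka₁·x − Ka₁·C = 0 with Ka₁ = 4.30e-07, C = 0.189.
x = (−Ka₁ + √(Ka₁² + 4·Ka₁·C))/2 = 2.8486e-04 M, so pH = 3.55.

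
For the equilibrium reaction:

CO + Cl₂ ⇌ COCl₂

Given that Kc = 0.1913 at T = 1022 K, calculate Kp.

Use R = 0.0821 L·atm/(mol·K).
K_p = 0.0023

Δn = (moles gaseous products) − (moles gaseous reactants) = -1
T = 1022 K; RT = 0.0821 × 1022 = 83.9062
Kp = Kc·(RT)^Δn = 0.1913 × (83.9062)^-1 = 0.1913 × 0.0119181 = 0.0023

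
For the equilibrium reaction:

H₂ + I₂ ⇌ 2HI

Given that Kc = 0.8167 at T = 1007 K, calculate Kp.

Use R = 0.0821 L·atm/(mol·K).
K_p = 0.8167

Δn = (moles gaseous products) − (moles gaseous reactants) = 0
T = 1007 K; RT = 0.0821 × 1007 = 82.6747
Kp = Kc·(RT)^Δn = 0.8167 × (82.6747)^0 = 0.8167 × 1 = 0.8167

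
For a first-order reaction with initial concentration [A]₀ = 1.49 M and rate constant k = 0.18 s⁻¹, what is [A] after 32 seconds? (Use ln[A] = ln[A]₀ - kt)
0.0047 M

ln[A] = ln[A]₀ - k·t = ln(1.49) - (0.18)·(32) = 0.3988 - 5.7600 = -5.3612
[A] = e^(-5.3612) = 0.0047 M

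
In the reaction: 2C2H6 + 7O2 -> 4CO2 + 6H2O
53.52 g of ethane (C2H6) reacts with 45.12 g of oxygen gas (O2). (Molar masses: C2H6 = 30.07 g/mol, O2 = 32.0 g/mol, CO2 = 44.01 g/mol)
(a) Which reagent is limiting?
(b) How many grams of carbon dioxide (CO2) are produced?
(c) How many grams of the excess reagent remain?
(a) O2, (b) 35.46 g, (c) 41.41 g

Moles of C2H6 = 53.52 g ÷ 30.07 g/mol = 1.77985 mol
Moles of O2 = 45.12 g ÷ 32.0 g/mol = 1.41 mol
Moles ÷ coefficient: C2H6: 1.77985/2 = 0.8899, O2: 1.41/7 = 0.2014
(a) O2 has the smaller value, so O2 is the limiting reagent.
(b) Moles of CO2 = 1.41 mol O2 × (4/7) = 0.805714 mol; mass = 0.805714 mol × 44.01 g/mol = 35.46 g
(c) C2H6 consumed = 1.41 × (2/7) = 0.402857 mol; remaining = 1.77985 − 0.402857 = 1.37699 mol; mass = 1.37699 mol × 30.07 g/mol = 41.41 g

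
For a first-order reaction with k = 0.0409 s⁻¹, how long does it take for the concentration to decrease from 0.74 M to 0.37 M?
16.95 s

From ln[A] = ln[A]₀ - k·t: t = ln([A]₀/[A])/k = ln(0.74/0.37)/0.0409 = ln(2.0000)/0.0409 = 0.6931/0.0409 = 16.95 s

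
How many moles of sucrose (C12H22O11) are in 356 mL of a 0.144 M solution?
Moles = Molarity × Volume (L)
Moles = 0.144 M × 0.356 L = 0.05126 mol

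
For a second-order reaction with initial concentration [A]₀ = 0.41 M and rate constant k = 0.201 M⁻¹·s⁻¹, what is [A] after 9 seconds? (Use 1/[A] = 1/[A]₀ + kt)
0.2354 M

1/[A] = 1/[A]₀ + k·t = 1/0.41 + (0.201)·(9) = 2.4390 + 1.8090 = 4.2480
[A] = 1/4.2480 = 0.2354 M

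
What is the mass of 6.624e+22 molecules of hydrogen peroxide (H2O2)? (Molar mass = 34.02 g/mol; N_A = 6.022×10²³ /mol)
Moles = 6.624e+22 ÷ 6.022×10²³ = 0.109997 mol
Mass = 0.109997 mol × 34.02 g/mol = 3.742 g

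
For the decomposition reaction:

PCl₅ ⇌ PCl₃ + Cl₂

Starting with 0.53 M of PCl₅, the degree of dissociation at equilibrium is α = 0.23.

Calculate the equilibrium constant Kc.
K_c = 0.0364

x = α·[A]₀ = 0.23 × 0.53 = 0.1219 M dissociated.
At eq: [PCl₅] = 0.53 − 0.1219 = 0.4081 M; [PCl₃] = [Cl₂] = x = 0.1219 M.
Kc = [PCl₃][Cl₂]/[PCl₅] = (0.1219)²/0.4081 = 0.03641.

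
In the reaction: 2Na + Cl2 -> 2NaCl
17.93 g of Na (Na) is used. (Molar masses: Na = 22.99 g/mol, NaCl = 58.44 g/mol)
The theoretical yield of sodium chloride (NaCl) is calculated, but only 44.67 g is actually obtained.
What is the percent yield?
Moles of Na = 17.93 g ÷ 22.99 g/mol = 0.779904 mol
Mole ratio: 2 mol NaCl / 2 mol Na
Moles of NaCl = 0.779904 × (2/2) = 0.779904 mol
Theoretical yield = 0.779904 mol × 58.44 g/mol = 45.578 g
Actual yield = 44.67 g
Percent yield = (44.67 / 45.578) × 100% = 98.0%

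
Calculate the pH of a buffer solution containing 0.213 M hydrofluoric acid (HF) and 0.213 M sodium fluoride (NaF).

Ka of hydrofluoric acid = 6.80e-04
pH = 3.17

pKa = -log(6.80e-04) = 3.17. pH = pKa + log([A⁻]/[HA]) = 3.17 + log(0.213/0.213)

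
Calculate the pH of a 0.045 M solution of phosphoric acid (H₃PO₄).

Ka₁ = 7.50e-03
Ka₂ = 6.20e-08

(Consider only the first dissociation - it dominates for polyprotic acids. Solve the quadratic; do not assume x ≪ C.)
pH = 1.82

x² + Ka₁·x − Ka₁·C = 0 with Ka₁ = 7.50e-03, C = 0.045.
x = (−Ka₁ + √(Ka₁² + 4·Ka₁·C))/2 = 1.5000e-02 M, so pH = 1.82.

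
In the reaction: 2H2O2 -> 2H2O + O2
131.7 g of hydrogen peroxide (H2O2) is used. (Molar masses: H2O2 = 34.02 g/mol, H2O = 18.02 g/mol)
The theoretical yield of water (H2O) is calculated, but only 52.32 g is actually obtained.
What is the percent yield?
Moles of H2O2 = 131.7 g ÷ 34.02 g/mol = 3.87125 mol
Mole ratio: 2 mol H2O / 2 mol H2O2
Moles of H2O = 3.87125 × (2/2) = 3.87125 mol
Theoretical yield = 3.87125 mol × 18.02 g/mol = 69.76 g
Actual yield = 52.32 g
Percent yield = (52.32 / 69.76) × 100% = 75.0%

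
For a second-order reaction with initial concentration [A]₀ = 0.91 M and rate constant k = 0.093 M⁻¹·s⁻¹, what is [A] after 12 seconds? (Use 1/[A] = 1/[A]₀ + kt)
0.4515 M

1/[A] = 1/[A]₀ + k·t = 1/0.91 + (0.093)·(12) = 1.0989 + 1.1160 = 2.2149
[A] = 1/2.2149 = 0.4515 M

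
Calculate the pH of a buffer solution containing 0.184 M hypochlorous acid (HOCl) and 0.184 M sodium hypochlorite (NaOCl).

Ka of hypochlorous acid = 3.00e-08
pH = 7.52

pKa = -log(3.00e-08) = 7.52. pH = pKa + log([A⁻]/[HA]) = 7.52 + log(0.184/0.184)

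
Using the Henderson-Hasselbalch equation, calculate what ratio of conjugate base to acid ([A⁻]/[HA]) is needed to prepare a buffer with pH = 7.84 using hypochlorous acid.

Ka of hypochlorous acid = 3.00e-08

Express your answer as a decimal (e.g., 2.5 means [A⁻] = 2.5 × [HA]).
[A⁻]/[HA] = 2.075

pKa = −log(3.00e-08) = 7.5229. pH = pKa + log([A⁻]/[HA]). 7.84 = 7.5229 + log(ratio). log(ratio) = 7.84 − 7.5229 = 0.3171. ratio = 10^(0.3171) = 2.075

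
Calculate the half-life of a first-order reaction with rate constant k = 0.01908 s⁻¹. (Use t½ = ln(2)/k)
36.33 s

t½ = ln(2)/k = 0.6931/0.01908 = 36.33 s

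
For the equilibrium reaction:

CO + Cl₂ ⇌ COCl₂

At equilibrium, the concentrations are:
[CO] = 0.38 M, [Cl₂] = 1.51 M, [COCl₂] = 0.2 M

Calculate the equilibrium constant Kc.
K_c = 0.3486

Kc = ([COCl₂]) / ([CO] × [Cl₂])
   = ((0.2)) / ((0.38)·(1.51))
   = 0.2 / 0.5738 = 0.3486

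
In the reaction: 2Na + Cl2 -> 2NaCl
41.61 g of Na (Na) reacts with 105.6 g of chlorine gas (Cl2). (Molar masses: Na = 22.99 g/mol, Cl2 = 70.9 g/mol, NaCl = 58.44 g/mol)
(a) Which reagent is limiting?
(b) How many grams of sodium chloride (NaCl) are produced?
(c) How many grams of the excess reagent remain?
(a) Na, (b) 105.8 g, (c) 41.44 g

Moles of Na = 41.61 g ÷ 22.99 g/mol = 1.80992 mol
Moles of Cl2 = 105.6 g ÷ 70.9 g/mol = 1.48942 mol
Moles ÷ coefficient: Na: 1.80992/2 = 0.905, Cl2: 1.48942/1 = 1.489
(a) Na has the smaller value, so Na is the limiting reagent.
(b) Moles of NaCl = 1.80992 mol Na × (2/2) = 1.80992 mol; mass = 1.80992 mol × 58.44 g/mol = 105.8 g
(c) Cl2 consumed = 1.80992 × (1/2) = 0.904959 mol; remaining = 1.48942 − 0.904959 = 0.584463 mol; mass = 0.584463 mol × 70.9 g/mol = 41.44 g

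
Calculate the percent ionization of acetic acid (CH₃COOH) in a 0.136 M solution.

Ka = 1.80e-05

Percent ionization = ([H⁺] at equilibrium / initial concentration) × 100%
Percent ionization = 1.14%

Let x = [H⁺]. Ka = x²/(C - x) ⇒ x² + (1.80e-05)x - (1.80e-05)(0.136) = 0. x = 1.5556e-03. Percent = (1.5556e-03/0.136) × 100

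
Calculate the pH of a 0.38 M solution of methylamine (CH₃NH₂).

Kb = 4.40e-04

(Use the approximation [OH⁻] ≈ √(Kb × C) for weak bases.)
pH = 12.11

[OH⁻] = √(Kb × C) = √(4.40e-04 × 0.38) = 1.2931e-02. pOH = 1.89, pH = 14 - pOH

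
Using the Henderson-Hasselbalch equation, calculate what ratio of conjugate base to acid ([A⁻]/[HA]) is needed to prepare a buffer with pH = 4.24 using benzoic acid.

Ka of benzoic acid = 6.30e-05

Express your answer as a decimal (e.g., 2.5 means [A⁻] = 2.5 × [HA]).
[A⁻]/[HA] = 1.095

pKa = −log(6.30e-05) = 4.2007. pH = pKa + log([A⁻]/[HA]). 4.24 = 4.2007 + log(ratio). log(ratio) = 4.24 − 4.2007 = 0.0393. ratio = 10^(0.0393) = 1.095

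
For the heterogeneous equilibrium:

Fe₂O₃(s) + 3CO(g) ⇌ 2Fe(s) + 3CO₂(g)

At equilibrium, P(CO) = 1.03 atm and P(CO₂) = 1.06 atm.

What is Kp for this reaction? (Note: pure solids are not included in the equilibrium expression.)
K_p = 1.090

Solids (Fe₂O₃, Fe) are excluded.
Kp = P(CO₂)³/P(CO)³ = (1.06)³/(1.03)³ = 1.191/1.093 = 1.090.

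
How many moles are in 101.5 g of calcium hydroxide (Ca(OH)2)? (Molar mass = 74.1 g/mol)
Moles = 101.5 g ÷ 74.1 g/mol = 1.37 mol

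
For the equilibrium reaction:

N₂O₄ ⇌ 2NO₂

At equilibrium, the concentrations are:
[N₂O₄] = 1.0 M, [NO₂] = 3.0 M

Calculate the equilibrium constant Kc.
K_c = 9.0000

Kc = ([NO₂]^2) / ([N₂O₄])
   = ((3.0)^2) / ((1.0))
   = 9 / 1 = 9.0000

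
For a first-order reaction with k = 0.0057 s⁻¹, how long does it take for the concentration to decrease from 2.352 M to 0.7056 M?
211.22 s

From ln[A] = ln[A]₀ - k·t: t = ln([A]₀/[A])/k = ln(2.352/0.7056)/0.0057 = ln(3.3333)/0.0057 = 1.2040/0.0057 = 211.22 s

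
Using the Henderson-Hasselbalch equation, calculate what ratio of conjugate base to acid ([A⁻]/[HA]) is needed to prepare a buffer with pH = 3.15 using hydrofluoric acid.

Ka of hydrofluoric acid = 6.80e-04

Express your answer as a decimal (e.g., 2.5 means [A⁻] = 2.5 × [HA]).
[A⁻]/[HA] = 0.961

pKa = −log(6.80e-04) = 3.1675. pH = pKa + log([A⁻]/[HA]). 3.15 = 3.1675 + log(ratio). log(ratio) = 3.15 − 3.1675 = -0.0175. ratio = 10^(-0.0175) = 0.961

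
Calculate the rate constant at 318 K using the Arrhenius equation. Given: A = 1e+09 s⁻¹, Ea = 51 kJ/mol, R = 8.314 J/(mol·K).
4.19e+00 s⁻¹

k = A·exp(-Ea/(R·T)) = 1e+09·exp(-51000/(8.314·318)) = 1e+09·exp(-19.2900) = 1e+09·4.1922e-09 = 4.19e+00 s⁻¹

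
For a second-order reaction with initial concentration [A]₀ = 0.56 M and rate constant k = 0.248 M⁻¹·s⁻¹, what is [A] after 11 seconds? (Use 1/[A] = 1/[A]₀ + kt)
0.2215 M

1/[A] = 1/[A]₀ + k·t = 1/0.56 + (0.248)·(11) = 1.7857 + 2.7280 = 4.5137
[A] = 1/4.5137 = 0.2215 M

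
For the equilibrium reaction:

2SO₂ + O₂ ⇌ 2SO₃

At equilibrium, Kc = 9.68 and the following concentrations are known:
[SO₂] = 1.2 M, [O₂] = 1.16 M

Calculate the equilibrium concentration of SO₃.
[SO₃] = 4.0211 M

Kc = ([SO₃]^2) / ([SO₂]^2 × [O₂]) = 9.68
[SO₃]^2 = Kc · (reactant terms)/(other product terms) = 9.68 · 1.6704 / 1 = 16.169
[SO₃] = (16.169)^(1/2) = 4.0211 M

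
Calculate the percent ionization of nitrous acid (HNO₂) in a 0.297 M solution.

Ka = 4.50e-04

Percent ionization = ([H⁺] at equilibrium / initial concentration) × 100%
Percent ionization = 3.82%

Let x = [H⁺]. Ka = x²/(C - x) ⇒ x² + (4.50e-04)x - (4.50e-04)(0.297) = 0. x = 1.1338e-02. Percent = (1.1338e-02/0.297) × 100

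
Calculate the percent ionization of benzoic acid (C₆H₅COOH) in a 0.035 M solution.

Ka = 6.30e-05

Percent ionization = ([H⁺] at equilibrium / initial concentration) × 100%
Percent ionization = 4.15%

Let x = [H⁺]. Ka = x²/(C - x) ⇒ x² + (6.30e-05)x - (6.30e-05)(0.035) = 0. x = 1.4538e-03. Percent = (1.4538e-03/0.035) × 100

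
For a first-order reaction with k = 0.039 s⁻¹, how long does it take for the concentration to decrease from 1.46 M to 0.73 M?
17.77 s

From ln[A] = ln[A]₀ - k·t: t = ln([A]₀/[A])/k = ln(1.46/0.73)/0.039 = ln(2.0000)/0.039 = 0.6931/0.039 = 17.77 s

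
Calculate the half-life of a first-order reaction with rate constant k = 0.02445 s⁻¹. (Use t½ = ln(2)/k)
28.35 s

t½ = ln(2)/k = 0.6931/0.02445 = 28.35 s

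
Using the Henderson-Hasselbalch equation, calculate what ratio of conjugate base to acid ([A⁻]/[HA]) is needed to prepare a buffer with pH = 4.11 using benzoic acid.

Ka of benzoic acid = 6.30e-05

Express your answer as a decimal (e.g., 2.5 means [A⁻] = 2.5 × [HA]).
[A⁻]/[HA] = 0.812

pKa = −log(6.30e-05) = 4.2007. pH = pKa + log([A⁻]/[HA]). 4.11 = 4.2007 + log(ratio). log(ratio) = 4.11 − 4.2007 = -0.0907. ratio = 10^(-0.0907) = 0.812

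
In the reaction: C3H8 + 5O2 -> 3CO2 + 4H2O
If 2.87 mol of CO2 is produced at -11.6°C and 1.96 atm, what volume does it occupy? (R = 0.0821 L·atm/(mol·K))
T = -11.6°C + 273.15 = 261.55 K
V = nRT/P = (2.87 × 0.0821 × 261.55) / 1.96
V = 31.44 L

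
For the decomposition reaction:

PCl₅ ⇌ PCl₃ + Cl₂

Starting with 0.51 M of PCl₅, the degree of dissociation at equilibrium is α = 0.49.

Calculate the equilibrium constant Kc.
K_c = 0.2401

x = α·[A]₀ = 0.49 × 0.51 = 0.2499 M dissociated.
At eq: [PCl₅] = 0.51 − 0.2499 = 0.2601 M; [PCl₃] = [Cl₂] = x = 0.2499 M.
Kc = [PCl₃][Cl₂]/[PCl₅] = (0.2499)²/0.2601 = 0.2401.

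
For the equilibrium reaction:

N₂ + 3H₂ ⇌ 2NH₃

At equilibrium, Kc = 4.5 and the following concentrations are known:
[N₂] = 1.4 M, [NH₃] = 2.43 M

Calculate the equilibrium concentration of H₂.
[H₂] = 0.9786 M

Kc = ([NH₃]^2) / ([N₂] × [H₂]^3) = 4.5
[H₂]^3 = (product terms)/(Kc · other reactant terms) = 5.9049 / (4.5 · 1.4) = 0.93729
[H₂] = (0.93729)^(1/3) = 0.9786 M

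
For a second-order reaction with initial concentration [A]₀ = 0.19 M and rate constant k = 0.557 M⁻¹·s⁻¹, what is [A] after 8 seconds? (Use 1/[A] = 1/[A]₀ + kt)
0.1029 M

1/[A] = 1/[A]₀ + k·t = 1/0.19 + (0.557)·(8) = 5.2632 + 4.4560 = 9.7192
[A] = 1/9.7192 = 0.1029 M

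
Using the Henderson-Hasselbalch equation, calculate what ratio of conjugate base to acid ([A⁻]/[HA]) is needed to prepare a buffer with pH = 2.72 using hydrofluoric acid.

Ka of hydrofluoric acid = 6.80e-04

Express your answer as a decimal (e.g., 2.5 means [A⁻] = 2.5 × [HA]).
[A⁻]/[HA] = 0.357

pKa = −log(6.80e-04) = 3.1675. pH = pKa + log([A⁻]/[HA]). 2.72 = 3.1675 + log(ratio). log(ratio) = 2.72 − 3.1675 = -0.4475. ratio = 10^(-0.4475) = 0.357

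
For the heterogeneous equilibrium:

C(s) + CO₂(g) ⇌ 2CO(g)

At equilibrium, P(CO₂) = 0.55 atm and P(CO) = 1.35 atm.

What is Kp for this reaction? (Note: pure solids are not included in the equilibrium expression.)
K_p = 3.314

Solid C is excluded.
Kp = P(CO)²/P(CO₂) = (1.35)²/0.55 = 1.823/0.55 = 3.314.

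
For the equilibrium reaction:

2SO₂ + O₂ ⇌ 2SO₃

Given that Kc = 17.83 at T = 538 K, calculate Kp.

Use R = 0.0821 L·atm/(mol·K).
K_p = 0.4037

Δn = (moles gaseous products) − (moles gaseous reactants) = -1
T = 538 K; RT = 0.0821 × 538 = 44.1698
Kp = Kc·(RT)^Δn = 17.83 × (44.1698)^-1 = 17.83 × 0.0226399 = 0.4037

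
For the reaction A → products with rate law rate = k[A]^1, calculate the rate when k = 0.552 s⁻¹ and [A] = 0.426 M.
0.2352 M/s

rate = k·[A]^1 = 0.552·(0.426)^1 = 0.552·0.426 = 0.2352 M/s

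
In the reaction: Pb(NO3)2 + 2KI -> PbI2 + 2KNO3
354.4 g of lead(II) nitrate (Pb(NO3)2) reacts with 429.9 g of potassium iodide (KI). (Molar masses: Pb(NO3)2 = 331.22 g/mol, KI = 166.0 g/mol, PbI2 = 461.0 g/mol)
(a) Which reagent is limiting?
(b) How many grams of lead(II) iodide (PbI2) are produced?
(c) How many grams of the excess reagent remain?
(a) Pb(NO3)2, (b) 493.3 g, (c) 74.67 g

Moles of Pb(NO3)2 = 354.4 g ÷ 331.22 g/mol = 1.06998 mol
Moles of KI = 429.9 g ÷ 166.0 g/mol = 2.58976 mol
Moles ÷ coefficient: Pb(NO3)2: 1.06998/1 = 1.07, KI: 2.58976/2 = 1.295
(a) Pb(NO3)2 has the smaller value, so Pb(NO3)2 is the limiting reagent.
(b) Moles of PbI2 = 1.06998 mol Pb(NO3)2 × (1/1) = 1.06998 mol; mass = 1.06998 mol × 461.0 g/mol = 493.3 g
(c) KI consumed = 1.06998 × (2/1) = 2.13997 mol; remaining = 2.58976 − 2.13997 = 0.449792 mol; mass = 0.449792 mol × 166.0 g/mol = 74.67 g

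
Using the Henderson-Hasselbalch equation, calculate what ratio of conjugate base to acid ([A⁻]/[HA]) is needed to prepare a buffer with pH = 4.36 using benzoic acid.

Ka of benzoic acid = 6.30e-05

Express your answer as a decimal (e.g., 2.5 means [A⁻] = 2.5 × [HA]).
[A⁻]/[HA] = 1.443

pKa = −log(6.30e-05) = 4.2007. pH = pKa + log([A⁻]/[HA]). 4.36 = 4.2007 + log(ratio). log(ratio) = 4.36 − 4.2007 = 0.1593. ratio = 10^(0.1593) = 1.443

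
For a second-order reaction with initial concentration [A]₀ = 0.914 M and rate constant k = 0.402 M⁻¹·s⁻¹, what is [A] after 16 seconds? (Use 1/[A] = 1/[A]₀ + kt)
0.1329 M

1/[A] = 1/[A]₀ + k·t = 1/0.914 + (0.402)·(16) = 1.0941 + 6.4320 = 7.5261
[A] = 1/7.5261 = 0.1329 M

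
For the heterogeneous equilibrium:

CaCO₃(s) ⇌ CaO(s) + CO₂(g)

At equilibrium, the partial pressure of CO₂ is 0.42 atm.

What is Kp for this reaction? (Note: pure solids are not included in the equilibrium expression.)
K_p = 0.42

Solids (CaCO₃, CaO) have activity 1 and are excluded.
Kp = P(CO₂) = 0.42.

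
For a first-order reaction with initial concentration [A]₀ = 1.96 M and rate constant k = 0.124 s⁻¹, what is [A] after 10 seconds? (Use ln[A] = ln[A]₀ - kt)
0.5672 M

ln[A] = ln[A]₀ - k·t = ln(1.96) - (0.124)·(10) = 0.6729 - 1.2400 = -0.5671
[A] = e^(-0.5671) = 0.5672 M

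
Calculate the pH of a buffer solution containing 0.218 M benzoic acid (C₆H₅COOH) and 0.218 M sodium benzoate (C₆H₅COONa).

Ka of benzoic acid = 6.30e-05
pH = 4.20

pKa = -log(6.30e-05) = 4.20. pH = pKa + log([A⁻]/[HA]) = 4.20 + log(0.218/0.218)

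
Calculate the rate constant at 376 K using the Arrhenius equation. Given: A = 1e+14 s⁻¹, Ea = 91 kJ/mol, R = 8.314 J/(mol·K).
2.28e+01 s⁻¹

k = A·exp(-Ea/(R·T)) = 1e+14·exp(-91000/(8.314·376)) = 1e+14·exp(-29.1101) = 1e+14·2.2785e-13 = 2.28e+01 s⁻¹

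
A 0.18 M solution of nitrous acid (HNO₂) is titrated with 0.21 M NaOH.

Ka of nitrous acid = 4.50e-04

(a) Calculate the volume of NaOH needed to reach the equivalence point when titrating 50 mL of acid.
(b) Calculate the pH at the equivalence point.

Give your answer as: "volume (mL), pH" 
V = 42.9 mL, pH = 8.17

(a) At equivalence: moles acid = moles base.
moles acid = 0.18 × 0.05 = 0.009 mol; V_NaOH = 0.009/0.21 = 0.04286 L = 42.9 mL.
(b) At equivalence, all acid → conjugate base A⁻ at [A⁻] = 0.009/0.09286 = 0.09692 M.
Kb = Kw/Ka = 1.0e-14/4.50e-04 = 2.222e-11; [OH⁻] = √(Kb·[A⁻]) = 1.468e-06; pOH = 5.83; pH = 14 − pOH = 8.17.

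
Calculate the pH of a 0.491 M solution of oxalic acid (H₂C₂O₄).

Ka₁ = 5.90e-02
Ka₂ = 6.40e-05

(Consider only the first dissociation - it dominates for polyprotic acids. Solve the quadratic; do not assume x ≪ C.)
pH = 0.84

x² + Ka₁·x − Ka₁·C = 0 with Ka₁ = 5.90e-02, C = 0.491.
x = (−Ka₁ + √(Ka₁² + 4·Ka₁·C))/2 = 1.4324e-01 M, so pH = 0.84.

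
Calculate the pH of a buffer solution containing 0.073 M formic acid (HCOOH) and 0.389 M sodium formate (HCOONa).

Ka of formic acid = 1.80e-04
pH = 4.47

pKa = -log(1.80e-04) = 3.74. pH = pKa + log([A⁻]/[HA]) = 3.74 + log(0.389/0.073)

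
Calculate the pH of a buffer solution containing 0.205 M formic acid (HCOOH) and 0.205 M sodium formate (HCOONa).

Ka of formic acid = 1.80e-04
pH = 3.74

pKa = -log(1.80e-04) = 3.74. pH = pKa + log([A⁻]/[HA]) = 3.74 + log(0.205/0.205)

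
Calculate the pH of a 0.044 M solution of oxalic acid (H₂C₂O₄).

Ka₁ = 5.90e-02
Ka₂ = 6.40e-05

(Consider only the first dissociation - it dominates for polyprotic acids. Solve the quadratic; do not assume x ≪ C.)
pH = 1.53

x² + Ka₁·x − Ka₁·C = 0 with Ka₁ = 5.90e-02, C = 0.044.
x = (−Ka₁ + √(Ka₁² + 4·Ka₁·C))/2 = 2.9375e-02 M, so pH = 1.53.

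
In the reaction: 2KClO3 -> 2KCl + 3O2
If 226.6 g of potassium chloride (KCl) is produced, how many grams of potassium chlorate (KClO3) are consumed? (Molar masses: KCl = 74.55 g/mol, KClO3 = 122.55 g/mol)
Moles of KCl = 226.6 g ÷ 74.55 g/mol = 3.03957 mol
Mole ratio: 2 mol KClO3 / 2 mol KCl
Moles of KClO3 = 3.03957 × (2/2) = 3.03957 mol
Mass of KClO3 = 3.03957 mol × 122.55 g/mol = 372.5 g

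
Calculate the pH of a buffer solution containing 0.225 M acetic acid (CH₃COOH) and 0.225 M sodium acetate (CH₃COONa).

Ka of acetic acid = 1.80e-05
pH = 4.74

pKa = -log(1.80e-05) = 4.74. pH = pKa + log([A⁻]/[HA]) = 4.74 + log(0.225/0.225)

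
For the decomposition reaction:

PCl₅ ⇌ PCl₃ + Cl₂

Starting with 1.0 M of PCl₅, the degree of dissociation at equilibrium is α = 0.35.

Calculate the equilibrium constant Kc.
K_c = 0.1885

x = α·[A]₀ = 0.35 × 1.0 = 0.35 M dissociated.
At eq: [PCl₅] = 1.0 − 0.35 = 0.65 M; [PCl₃] = [Cl₂] = x = 0.35 M.
Kc = [PCl₃][Cl₂]/[PCl₅] = (0.35)²/0.65 = 0.1885.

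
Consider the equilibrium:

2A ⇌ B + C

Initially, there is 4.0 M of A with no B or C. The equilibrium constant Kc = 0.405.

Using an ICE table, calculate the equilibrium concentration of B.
[B] = 1.120 M

ICE: [A] = 4.0 − 2x, [B] = [C] = x.
Kc = x²/(4.0 − 2x)² = 0.405 ⇒ √Kc = x/(4.0 − 2x).
x = √0.405·4.0/(1 + 2√0.405) = 0.6364·4.0/2.2728 = 1.12.
[B] = x = 1.120 M.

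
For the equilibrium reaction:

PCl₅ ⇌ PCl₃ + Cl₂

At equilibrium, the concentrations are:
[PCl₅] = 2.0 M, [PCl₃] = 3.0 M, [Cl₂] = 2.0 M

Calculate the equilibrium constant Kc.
K_c = 3.0000

Kc = ([PCl₃] × [Cl₂]) / ([PCl₅])
   = ((3.0)·(2.0)) / ((2.0))
   = 6 / 2 = 3.0000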